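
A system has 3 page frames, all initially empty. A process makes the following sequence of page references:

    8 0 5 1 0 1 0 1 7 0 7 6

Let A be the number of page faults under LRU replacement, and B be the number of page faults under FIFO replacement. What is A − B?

-1

Under LRU: F F F F . . . . F . . F → 6 faults.
Under FIFO: F F F F . . . . F F . F → 7 faults.
A − B = 6 − 7 = -1.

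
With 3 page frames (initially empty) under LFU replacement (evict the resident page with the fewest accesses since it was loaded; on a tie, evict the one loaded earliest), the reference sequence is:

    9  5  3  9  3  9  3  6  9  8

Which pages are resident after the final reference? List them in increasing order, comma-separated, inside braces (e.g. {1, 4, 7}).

{3, 8, 9}

9 -> fault, frames (9)
5 -> fault, frames (9 5)
3 -> fault, frames (9 5 3)
9 -> hit
3 -> hit
9 -> hit
3 -> hit
6 -> fault, evict 5, frames (9 3 6)
9 -> hit
8 -> fault, evict 6, frames (9 3 8)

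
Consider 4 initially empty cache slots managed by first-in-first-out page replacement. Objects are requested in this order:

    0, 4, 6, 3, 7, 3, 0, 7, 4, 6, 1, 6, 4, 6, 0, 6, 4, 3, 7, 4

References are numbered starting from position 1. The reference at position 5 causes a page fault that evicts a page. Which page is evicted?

0

pos 1: 0 → miss, frames [0]
pos 2: 4 → miss, frames [0, 4]
pos 3: 6 → miss, frames [0, 4, 6]
pos 4: 3 → miss, frames [0, 4, 6, 3]
pos 5: 7 → miss, evict 0, frames [4, 6, 3, 7]
At position 5, page 0 is evicted.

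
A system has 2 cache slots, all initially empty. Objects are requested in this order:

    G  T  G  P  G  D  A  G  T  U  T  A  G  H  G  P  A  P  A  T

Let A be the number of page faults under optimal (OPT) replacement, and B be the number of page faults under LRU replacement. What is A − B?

-1

Under OPT: F F . F . F F . F F . F F F . F F . . F → 13 faults.
Under LRU: F F . F . F F F F F . F F F . F F . . F → 14 faults.
A − B = 13 − 14 = -1.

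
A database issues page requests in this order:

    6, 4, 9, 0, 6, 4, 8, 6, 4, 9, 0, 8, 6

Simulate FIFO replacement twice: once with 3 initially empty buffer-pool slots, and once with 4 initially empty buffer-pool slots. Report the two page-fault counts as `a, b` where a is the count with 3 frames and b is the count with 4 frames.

3 frames: F F F F F F F . . F F . F → 10 faults.
4 frames: F F F F . . F F F F F F F → 11 faults.
11 > 10: adding a frame increased faults — Belady's anomaly.

10, 11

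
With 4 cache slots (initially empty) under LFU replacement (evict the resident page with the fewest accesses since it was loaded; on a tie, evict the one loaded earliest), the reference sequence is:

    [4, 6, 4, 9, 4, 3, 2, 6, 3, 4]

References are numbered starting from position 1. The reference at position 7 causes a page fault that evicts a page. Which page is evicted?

pos 1: 4 → miss, frames [4]
pos 2: 6 → miss, frames [4, 6]
pos 3: 4 → hit
pos 4: 9 → miss, frames [4, 6, 9]
pos 5: 4 → hit
pos 6: 3 → miss, frames [4, 6, 9, 3]
pos 7: 2 → miss, evict 6, frames [4, 9, 3, 2]
At position 7, page 6 is evicted.

6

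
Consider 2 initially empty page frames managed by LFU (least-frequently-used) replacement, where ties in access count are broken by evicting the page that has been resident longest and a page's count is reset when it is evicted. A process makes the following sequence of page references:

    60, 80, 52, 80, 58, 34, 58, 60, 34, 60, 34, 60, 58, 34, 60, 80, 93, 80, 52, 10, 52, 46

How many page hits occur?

60: fault, frames {60}
80: fault, frames {60,80}
52: fault, evict 60, frames {80,52}
80: hit
58: fault, evict 52, frames {80,58}
34: fault, evict 58, frames {80,34}
58: fault, evict 34, frames {80,58}
60: fault, evict 58, frames {80,60}
34: fault, evict 60, frames {80,34}
60: fault, evict 34, frames {80,60}
34: fault, evict 60, frames {80,34}
60: fault, evict 34, frames {80,60}
58: fault, evict 60, frames {80,58}
34: fault, evict 58, frames {80,34}
60: fault, evict 34, frames {80,60}
80: hit
93: fault, evict 60, frames {80,93}
80: hit
52: fault, evict 93, frames {80,52}
10: fault, evict 52, frames {80,10}
52: fault, evict 10, frames {80,52}
46: fault, evict 52, frames {80,46}
Hits: 3.

3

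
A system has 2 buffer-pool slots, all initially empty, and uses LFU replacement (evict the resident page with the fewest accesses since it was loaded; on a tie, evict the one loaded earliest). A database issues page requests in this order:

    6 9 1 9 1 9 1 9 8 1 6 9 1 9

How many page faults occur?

6 → miss, frames {6}
9 → miss, frames {6,9}
1 → miss, evict 6, frames {9,1}
9 → hit
1 → hit
9 → hit
1 → hit
9 → hit
8 → miss, evict 1, frames {9,8}
1 → miss, evict 8, frames {9,1}
6 → miss, evict 1, frames {9,6}
9 → hit
1 → miss, evict 6, frames {9,1}
9 → hit
Page faults: 7.

7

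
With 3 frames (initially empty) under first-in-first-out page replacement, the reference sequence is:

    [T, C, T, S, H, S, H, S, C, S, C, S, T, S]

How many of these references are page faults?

T → miss, frames [T]
C → miss, frames [T, C]
T → hit
S → miss, frames [T, C, S]
H → miss, evict T, frames [C, S, H]
S → hit
H → hit
S → hit
C → hit
S → hit
C → hit
S → hit
T → miss, evict C, frames [S, H, T]
S → hit
Page faults: 5.

5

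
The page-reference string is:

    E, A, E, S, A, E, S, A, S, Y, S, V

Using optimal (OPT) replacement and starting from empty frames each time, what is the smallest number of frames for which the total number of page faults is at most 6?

f=1: 12 faults
f=2: 7 faults
f=3: 5 faults
f=4: 5 faults
f=5: 5 faults
Smallest f with faults ≤ 6 is 3.

3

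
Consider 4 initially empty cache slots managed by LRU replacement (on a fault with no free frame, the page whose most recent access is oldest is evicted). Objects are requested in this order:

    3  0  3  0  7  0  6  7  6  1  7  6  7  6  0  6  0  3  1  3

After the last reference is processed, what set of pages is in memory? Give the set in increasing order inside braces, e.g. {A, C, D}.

3 → fault, frames (3)
0 → fault, frames (3 0)
3 → hit
0 → hit
7 → fault, frames (3 0 7)
0 → hit
6 → fault, frames (3 7 0 6)
7 → hit
6 → hit
1 → fault, evict 3, frames (0 7 6 1)
7 → hit
6 → hit
7 → hit
6 → hit
0 → hit
6 → hit
0 → hit
3 → fault, evict 1, frames (7 6 0 3)
1 → fault, evict 7, frames (6 0 3 1)
3 → hit

{0, 1, 3, 6}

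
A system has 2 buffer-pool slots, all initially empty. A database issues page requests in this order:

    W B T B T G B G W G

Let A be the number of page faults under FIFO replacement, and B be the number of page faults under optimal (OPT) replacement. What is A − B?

2

Under FIFO: F F F . . F F . F F → 7 faults.
Under OPT: F F F . . F . . F . → 5 faults.
A − B = 7 − 5 = 2.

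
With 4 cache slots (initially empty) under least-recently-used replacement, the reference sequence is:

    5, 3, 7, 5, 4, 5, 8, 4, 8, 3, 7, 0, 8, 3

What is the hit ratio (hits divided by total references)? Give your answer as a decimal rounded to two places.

0.43

5 → miss, frames {5}
3 → miss, frames {5,3}
7 → miss, frames {5,3,7}
5 → hit
4 → miss, frames {3,7,5,4}
5 → hit
8 → miss, evict 3, frames {7,4,5,8}
4 → hit
8 → hit
3 → miss, evict 7, frames {5,4,8,3}
7 → miss, evict 5, frames {4,8,3,7}
0 → miss, evict 4, frames {8,3,7,0}
8 → hit
3 → hit
Hits: 6 of 14 references → 6/14 = 0.4286.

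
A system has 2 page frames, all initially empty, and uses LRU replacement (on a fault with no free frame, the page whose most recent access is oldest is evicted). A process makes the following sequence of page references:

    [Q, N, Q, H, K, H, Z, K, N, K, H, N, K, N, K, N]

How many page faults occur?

Q: fault, frames [Q]
N: fault, frames [Q, N]
Q: hit
H: fault, evict N, frames [Q, H]
K: fault, evict Q, frames [H, K]
H: hit
Z: fault, evict K, frames [H, Z]
K: fault, evict H, frames [Z, K]
N: fault, evict Z, frames [K, N]
K: hit
H: fault, evict N, frames [K, H]
N: fault, evict K, frames [H, N]
K: fault, evict H, frames [N, K]
N: hit
K: hit
N: hit
Page faults: 10.

10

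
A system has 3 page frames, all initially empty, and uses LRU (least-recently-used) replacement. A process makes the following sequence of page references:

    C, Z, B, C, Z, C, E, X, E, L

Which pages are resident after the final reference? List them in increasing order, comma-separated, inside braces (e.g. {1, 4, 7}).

C → fault, frames {C}
Z → fault, frames {C,Z}
B → fault, frames {C,Z,B}
C → hit
Z → hit
C → hit
E → fault, evict B, frames {Z,C,E}
X → fault, evict Z, frames {C,E,X}
E → hit
L → fault, evict C, frames {X,E,L}

{E, L, X}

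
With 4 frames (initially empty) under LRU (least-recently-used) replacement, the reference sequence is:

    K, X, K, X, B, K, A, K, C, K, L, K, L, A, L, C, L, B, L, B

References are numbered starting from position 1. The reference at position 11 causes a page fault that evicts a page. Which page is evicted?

pos 1: K → miss, frames (K)
pos 2: X → miss, frames (K X)
pos 3: K → hit
pos 4: X → hit
pos 5: B → miss, frames (K X B)
pos 6: K → hit
pos 7: A → miss, frames (X B K A)
pos 8: K → hit
pos 9: C → miss, evict X, frames (B A K C)
pos 10: K → hit
pos 11: L → miss, evict B, frames (A C K L)
At position 11, page B is evicted.

B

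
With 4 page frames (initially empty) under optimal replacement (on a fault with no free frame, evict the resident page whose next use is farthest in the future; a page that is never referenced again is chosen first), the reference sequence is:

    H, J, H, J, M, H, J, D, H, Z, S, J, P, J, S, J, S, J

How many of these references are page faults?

H -> fault, frames {H}
J -> fault, frames {H,J}
H -> hit
J -> hit
M -> fault, frames {H,J,M}
H -> hit
J -> hit
D -> fault, frames {H,J,M,D}
H -> hit
Z -> fault, evict D, frames {H,J,M,Z}
S -> fault, evict Z, frames {H,J,M,S}
J -> hit
P -> fault, evict M, frames {H,J,S,P}
J -> hit
S -> hit
J -> hit
S -> hit
J -> hit
Page faults: 7.

7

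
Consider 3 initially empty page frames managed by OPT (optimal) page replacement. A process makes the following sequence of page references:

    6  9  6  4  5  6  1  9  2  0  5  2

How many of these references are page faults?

6: miss, frames {6}
9: miss, frames {6,9}
6: hit
4: miss, frames {6,9,4}
5: miss, evict 4, frames {6,9,5}
6: hit
1: miss, evict 6, frames {9,5,1}
9: hit
2: miss, evict 1, frames {9,5,2}
0: miss, evict 9, frames {5,2,0}
5: hit
2: hit
Page faults: 7.

7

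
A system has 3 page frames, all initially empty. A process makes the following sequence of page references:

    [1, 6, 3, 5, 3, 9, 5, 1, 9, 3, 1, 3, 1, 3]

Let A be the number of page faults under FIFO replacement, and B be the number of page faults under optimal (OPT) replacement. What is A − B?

1

Under FIFO: F F F F . F . F . F . . . . → 7 faults.
Under OPT: F F F F . F . . . F . . . . → 6 faults.
A − B = 7 − 6 = 1.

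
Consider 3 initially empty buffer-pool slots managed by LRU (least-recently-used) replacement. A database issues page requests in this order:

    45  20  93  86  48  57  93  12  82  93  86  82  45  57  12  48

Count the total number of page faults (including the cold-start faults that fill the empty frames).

45 -> miss, frames {45}
20 -> miss, frames {45,20}
93 -> miss, frames {45,20,93}
86 -> miss, evict 45, frames {20,93,86}
48 -> miss, evict 20, frames {93,86,48}
57 -> miss, evict 93, frames {86,48,57}
93 -> miss, evict 86, frames {48,57,93}
12 -> miss, evict 48, frames {57,93,12}
82 -> miss, evict 57, frames {93,12,82}
93 -> hit
86 -> miss, evict 12, frames {82,93,86}
82 -> hit
45 -> miss, evict 93, frames {86,82,45}
57 -> miss, evict 86, frames {82,45,57}
12 -> miss, evict 82, frames {45,57,12}
48 -> miss, evict 45, frames {57,12,48}
Page faults: 14.

14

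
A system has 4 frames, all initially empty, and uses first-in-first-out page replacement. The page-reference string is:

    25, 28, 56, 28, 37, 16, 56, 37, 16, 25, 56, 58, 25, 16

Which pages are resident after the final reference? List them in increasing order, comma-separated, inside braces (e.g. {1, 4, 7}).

25 -> miss, frames [25]
28 -> miss, frames [25, 28]
56 -> miss, frames [25, 28, 56]
28 -> hit
37 -> miss, frames [25, 28, 56, 37]
16 -> miss, evict 25, frames [28, 56, 37, 16]
56 -> hit
37 -> hit
16 -> hit
25 -> miss, evict 28, frames [56, 37, 16, 25]
56 -> hit
58 -> miss, evict 56, frames [37, 16, 25, 58]
25 -> hit
16 -> hit

{16, 25, 37, 58}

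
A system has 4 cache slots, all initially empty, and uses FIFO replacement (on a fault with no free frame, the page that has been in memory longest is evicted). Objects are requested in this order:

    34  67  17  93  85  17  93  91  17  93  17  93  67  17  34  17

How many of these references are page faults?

34 → miss, frames (34)
67 → miss, frames (34 67)
17 → miss, frames (34 67 17)
93 → miss, frames (34 67 17 93)
85 → miss, evict 34, frames (67 17 93 85)
17 → hit
93 → hit
91 → miss, evict 67, frames (17 93 85 91)
17 → hit
93 → hit
17 → hit
93 → hit
67 → miss, evict 17, frames (93 85 91 67)
17 → miss, evict 93, frames (85 91 67 17)
34 → miss, evict 85, frames (91 67 17 34)
17 → hit
Page faults: 9.

9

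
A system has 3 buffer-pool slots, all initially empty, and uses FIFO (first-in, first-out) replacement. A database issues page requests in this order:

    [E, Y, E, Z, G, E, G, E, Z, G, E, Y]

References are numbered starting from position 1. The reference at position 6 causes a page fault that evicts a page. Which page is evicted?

Y

pos 1: E: miss, frames (E)
pos 2: Y: miss, frames (E Y)
pos 3: E: hit
pos 4: Z: miss, frames (E Y Z)
pos 5: G: miss, evict E, frames (Y Z G)
pos 6: E: miss, evict Y, frames (Z G E)
At position 6, page Y is evicted.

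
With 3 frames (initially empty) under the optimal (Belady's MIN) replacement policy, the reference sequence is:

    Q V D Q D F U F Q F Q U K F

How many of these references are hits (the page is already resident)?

8

Q -> fault, frames (Q)
V -> fault, frames (Q V)
D -> fault, frames (Q V D)
Q -> hit
D -> hit
F -> fault, evict D, frames (Q V F)
U -> fault, evict V, frames (Q F U)
F -> hit
Q -> hit
F -> hit
Q -> hit
U -> hit
K -> fault, evict U, frames (Q F K)
F -> hit
Hits: 8.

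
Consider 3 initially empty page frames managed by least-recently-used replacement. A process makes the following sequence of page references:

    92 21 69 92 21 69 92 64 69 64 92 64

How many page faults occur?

4

92: miss, frames (92)
21: miss, frames (92 21)
69: miss, frames (92 21 69)
92: hit
21: hit
69: hit
92: hit
64: miss, evict 21, frames (69 92 64)
69: hit
64: hit
92: hit
64: hit
Page faults: 4.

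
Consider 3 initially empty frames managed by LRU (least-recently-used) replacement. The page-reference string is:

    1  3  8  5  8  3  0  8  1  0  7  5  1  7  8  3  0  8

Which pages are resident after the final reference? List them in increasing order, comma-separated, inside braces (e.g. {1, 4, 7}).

1: miss, frames {1}
3: miss, frames {1,3}
8: miss, frames {1,3,8}
5: miss, evict 1, frames {3,8,5}
8: hit
3: hit
0: miss, evict 5, frames {8,3,0}
8: hit
1: miss, evict 3, frames {0,8,1}
0: hit
7: miss, evict 8, frames {1,0,7}
5: miss, evict 1, frames {0,7,5}
1: miss, evict 0, frames {7,5,1}
7: hit
8: miss, evict 5, frames {1,7,8}
3: miss, evict 1, frames {7,8,3}
0: miss, evict 7, frames {8,3,0}
8: hit

{0, 3, 8}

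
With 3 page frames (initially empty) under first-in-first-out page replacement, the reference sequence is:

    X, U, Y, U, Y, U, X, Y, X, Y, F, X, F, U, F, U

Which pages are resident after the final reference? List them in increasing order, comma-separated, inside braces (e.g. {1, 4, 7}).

{F, U, X}

X -> fault, frames {X}
U -> fault, frames {X,U}
Y -> fault, frames {X,U,Y}
U -> hit
Y -> hit
U -> hit
X -> hit
Y -> hit
X -> hit
Y -> hit
F -> fault, evict X, frames {U,Y,F}
X -> fault, evict U, frames {Y,F,X}
F -> hit
U -> fault, evict Y, frames {F,X,U}
F -> hit
U -> hit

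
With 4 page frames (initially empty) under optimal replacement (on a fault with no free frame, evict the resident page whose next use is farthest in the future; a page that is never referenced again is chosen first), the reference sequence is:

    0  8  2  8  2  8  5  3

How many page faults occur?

5

0: fault, frames (0)
8: fault, frames (0 8)
2: fault, frames (0 8 2)
8: hit
2: hit
8: hit
5: fault, frames (0 8 2 5)
3: fault, evict 5, frames (0 8 2 3)
Page faults: 5.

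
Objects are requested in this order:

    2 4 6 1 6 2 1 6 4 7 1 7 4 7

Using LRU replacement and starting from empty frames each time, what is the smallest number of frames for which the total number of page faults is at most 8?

f=1: 14 faults
f=2: 11 faults
f=3: 8 faults
f=4: 5 faults
f=5: 5 faults
Smallest f with faults ≤ 8 is 3.

3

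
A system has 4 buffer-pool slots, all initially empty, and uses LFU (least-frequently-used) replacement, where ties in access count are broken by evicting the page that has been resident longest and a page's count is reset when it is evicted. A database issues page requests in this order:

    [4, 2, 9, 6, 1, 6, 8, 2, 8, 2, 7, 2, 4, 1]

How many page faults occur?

4 -> miss, frames {4}
2 -> miss, frames {4,2}
9 -> miss, frames {4,2,9}
6 -> miss, frames {4,2,9,6}
1 -> miss, evict 4, frames {2,9,6,1}
6 -> hit
8 -> miss, evict 2, frames {9,6,1,8}
2 -> miss, evict 9, frames {6,1,8,2}
8 -> hit
2 -> hit
7 -> miss, evict 1, frames {6,8,2,7}
2 -> hit
4 -> miss, evict 7, frames {6,8,2,4}
1 -> miss, evict 4, frames {6,8,2,1}
Page faults: 10.

10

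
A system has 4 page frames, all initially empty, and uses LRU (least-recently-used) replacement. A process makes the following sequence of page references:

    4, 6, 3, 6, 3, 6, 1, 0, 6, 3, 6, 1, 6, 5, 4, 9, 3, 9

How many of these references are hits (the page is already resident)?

4 → fault, frames {4}
6 → fault, frames {4,6}
3 → fault, frames {4,6,3}
6 → hit
3 → hit
6 → hit
1 → fault, frames {4,3,6,1}
0 → fault, evict 4, frames {3,6,1,0}
6 → hit
3 → hit
6 → hit
1 → hit
6 → hit
5 → fault, evict 0, frames {3,1,6,5}
4 → fault, evict 3, frames {1,6,5,4}
9 → fault, evict 1, frames {6,5,4,9}
3 → fault, evict 6, frames {5,4,9,3}
9 → hit
Hits: 9.

9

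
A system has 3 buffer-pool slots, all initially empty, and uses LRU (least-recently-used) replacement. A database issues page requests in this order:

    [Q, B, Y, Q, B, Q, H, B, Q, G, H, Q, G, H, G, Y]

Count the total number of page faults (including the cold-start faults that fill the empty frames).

Q → miss, frames (Q)
B → miss, frames (Q B)
Y → miss, frames (Q B Y)
Q → hit
B → hit
Q → hit
H → miss, evict Y, frames (B Q H)
B → hit
Q → hit
G → miss, evict H, frames (B Q G)
H → miss, evict B, frames (Q G H)
Q → hit
G → hit
H → hit
G → hit
Y → miss, evict Q, frames (H G Y)
Page faults: 7.

7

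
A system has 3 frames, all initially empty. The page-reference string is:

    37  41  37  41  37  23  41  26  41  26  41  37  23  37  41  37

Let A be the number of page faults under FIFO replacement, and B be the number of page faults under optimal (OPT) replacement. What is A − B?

Under FIFO: F F . . . F . F . . . F . . F . → 6 faults.
Under OPT: F F . . . F . F . . . . F . . . → 5 faults.
A − B = 6 − 5 = 1.

1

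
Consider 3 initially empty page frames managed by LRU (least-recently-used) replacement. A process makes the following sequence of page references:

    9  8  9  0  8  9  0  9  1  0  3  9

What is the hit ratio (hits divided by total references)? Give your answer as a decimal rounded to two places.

9 -> fault, frames {9}
8 -> fault, frames {9,8}
9 -> hit
0 -> fault, frames {8,9,0}
8 -> hit
9 -> hit
0 -> hit
9 -> hit
1 -> fault, evict 8, frames {0,9,1}
0 -> hit
3 -> fault, evict 9, frames {1,0,3}
9 -> fault, evict 1, frames {0,3,9}
Hits: 6 of 12 references → 6/12 = 0.5000.

0.50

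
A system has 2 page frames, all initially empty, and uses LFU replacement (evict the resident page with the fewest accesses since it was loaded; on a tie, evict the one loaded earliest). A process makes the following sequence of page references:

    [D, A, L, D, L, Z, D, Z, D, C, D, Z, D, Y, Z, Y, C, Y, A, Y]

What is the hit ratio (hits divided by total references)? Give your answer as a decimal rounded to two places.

0.05

D → fault, frames [D]
A → fault, frames [D, A]
L → fault, evict D, frames [A, L]
D → fault, evict A, frames [L, D]
L → hit
Z → fault, evict D, frames [L, Z]
D → fault, evict Z, frames [L, D]
Z → fault, evict D, frames [L, Z]
D → fault, evict Z, frames [L, D]
C → fault, evict D, frames [L, C]
D → fault, evict C, frames [L, D]
Z → fault, evict D, frames [L, Z]
D → fault, evict Z, frames [L, D]
Y → fault, evict D, frames [L, Y]
Z → fault, evict Y, frames [L, Z]
Y → fault, evict Z, frames [L, Y]
C → fault, evict Y, frames [L, C]
Y → fault, evict C, frames [L, Y]
A → fault, evict Y, frames [L, A]
Y → fault, evict A, frames [L, Y]
Hits: 1 of 20 references → 1/20 = 0.0500.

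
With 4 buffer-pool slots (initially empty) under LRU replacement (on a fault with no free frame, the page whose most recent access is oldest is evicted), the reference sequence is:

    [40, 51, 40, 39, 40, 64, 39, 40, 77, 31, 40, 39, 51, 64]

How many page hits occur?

6

40: fault, frames [40]
51: fault, frames [40, 51]
40: hit
39: fault, frames [51, 40, 39]
40: hit
64: fault, frames [51, 39, 40, 64]
39: hit
40: hit
77: fault, evict 51, frames [64, 39, 40, 77]
31: fault, evict 64, frames [39, 40, 77, 31]
40: hit
39: hit
51: fault, evict 77, frames [31, 40, 39, 51]
64: fault, evict 31, frames [40, 39, 51, 64]
Hits: 6.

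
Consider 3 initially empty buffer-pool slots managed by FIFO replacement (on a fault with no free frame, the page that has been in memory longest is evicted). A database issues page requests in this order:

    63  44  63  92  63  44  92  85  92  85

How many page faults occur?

4

63 -> fault, frames {63}
44 -> fault, frames {63,44}
63 -> hit
92 -> fault, frames {63,44,92}
63 -> hit
44 -> hit
92 -> hit
85 -> fault, evict 63, frames {44,92,85}
92 -> hit
85 -> hit
Page faults: 4.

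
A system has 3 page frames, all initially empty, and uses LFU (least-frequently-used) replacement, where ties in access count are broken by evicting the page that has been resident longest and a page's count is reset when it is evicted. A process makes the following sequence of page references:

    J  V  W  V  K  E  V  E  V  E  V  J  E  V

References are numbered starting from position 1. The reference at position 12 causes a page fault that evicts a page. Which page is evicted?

K

pos 1: J: fault, frames {J}
pos 2: V: fault, frames {J,V}
pos 3: W: fault, frames {J,V,W}
pos 4: V: hit
pos 5: K: fault, evict J, frames {V,W,K}
pos 6: E: fault, evict W, frames {V,K,E}
pos 7: V: hit
pos 8: E: hit
pos 9: V: hit
pos 10: E: hit
pos 11: V: hit
pos 12: J: fault, evict K, frames {V,E,J}
At position 12, page K is evicted.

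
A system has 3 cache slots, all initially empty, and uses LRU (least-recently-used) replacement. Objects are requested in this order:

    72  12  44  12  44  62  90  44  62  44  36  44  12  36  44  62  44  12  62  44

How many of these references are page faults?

72: miss, frames {72}
12: miss, frames {72,12}
44: miss, frames {72,12,44}
12: hit
44: hit
62: miss, evict 72, frames {12,44,62}
90: miss, evict 12, frames {44,62,90}
44: hit
62: hit
44: hit
36: miss, evict 90, frames {62,44,36}
44: hit
12: miss, evict 62, frames {36,44,12}
36: hit
44: hit
62: miss, evict 12, frames {36,44,62}
44: hit
12: miss, evict 36, frames {62,44,12}
62: hit
44: hit
Page faults: 9.

9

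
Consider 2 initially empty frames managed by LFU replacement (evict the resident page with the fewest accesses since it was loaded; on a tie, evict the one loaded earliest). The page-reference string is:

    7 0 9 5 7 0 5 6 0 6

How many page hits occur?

7 -> miss, frames [7]
0 -> miss, frames [7, 0]
9 -> miss, evict 7, frames [0, 9]
5 -> miss, evict 0, frames [9, 5]
7 -> miss, evict 9, frames [5, 7]
0 -> miss, evict 5, frames [7, 0]
5 -> miss, evict 7, frames [0, 5]
6 -> miss, evict 0, frames [5, 6]
0 -> miss, evict 5, frames [6, 0]
6 -> hit
Hits: 1.

1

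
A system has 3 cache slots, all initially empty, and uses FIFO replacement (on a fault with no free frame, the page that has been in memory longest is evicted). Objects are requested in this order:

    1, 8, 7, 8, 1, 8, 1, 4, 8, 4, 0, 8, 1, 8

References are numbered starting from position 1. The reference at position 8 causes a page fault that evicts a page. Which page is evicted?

pos 1: 1: miss, frames [1]
pos 2: 8: miss, frames [1, 8]
pos 3: 7: miss, frames [1, 8, 7]
pos 4: 8: hit
pos 5: 1: hit
pos 6: 8: hit
pos 7: 1: hit
pos 8: 4: miss, evict 1, frames [8, 7, 4]
At position 8, page 1 is evicted.

1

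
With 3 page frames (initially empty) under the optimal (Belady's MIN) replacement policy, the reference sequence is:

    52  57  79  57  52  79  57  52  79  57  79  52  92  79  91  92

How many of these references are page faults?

52: miss, frames [52]
57: miss, frames [52, 57]
79: miss, frames [52, 57, 79]
57: hit
52: hit
79: hit
57: hit
52: hit
79: hit
57: hit
79: hit
52: hit
92: miss, evict 57, frames [52, 79, 92]
79: hit
91: miss, evict 79, frames [52, 92, 91]
92: hit
Page faults: 5.

5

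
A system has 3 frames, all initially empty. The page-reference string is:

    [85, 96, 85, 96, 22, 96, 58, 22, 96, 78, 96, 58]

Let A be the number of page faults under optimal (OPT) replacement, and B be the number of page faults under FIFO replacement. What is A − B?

-1

Under OPT: F F . . F . F . . F . . → 5 faults.
Under FIFO: F F . . F . F . . F F . → 6 faults.
A − B = 5 − 6 = -1.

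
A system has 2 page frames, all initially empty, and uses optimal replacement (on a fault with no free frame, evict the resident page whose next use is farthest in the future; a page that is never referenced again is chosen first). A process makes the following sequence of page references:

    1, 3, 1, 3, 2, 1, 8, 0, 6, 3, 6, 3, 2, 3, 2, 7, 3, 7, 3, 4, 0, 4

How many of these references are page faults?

11

1 → miss, frames {1}
3 → miss, frames {1,3}
1 → hit
3 → hit
2 → miss, evict 3, frames {1,2}
1 → hit
8 → miss, evict 1, frames {2,8}
0 → miss, evict 8, frames {2,0}
6 → miss, evict 0, frames {2,6}
3 → miss, evict 2, frames {6,3}
6 → hit
3 → hit
2 → miss, evict 6, frames {3,2}
3 → hit
2 → hit
7 → miss, evict 2, frames {3,7}
3 → hit
7 → hit
3 → hit
4 → miss, evict 7, frames {3,4}
0 → miss, evict 3, frames {4,0}
4 → hit
Page faults: 11.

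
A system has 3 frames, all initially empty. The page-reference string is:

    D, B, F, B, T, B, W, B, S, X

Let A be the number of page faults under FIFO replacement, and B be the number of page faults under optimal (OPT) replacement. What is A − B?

1

Under FIFO: F F F . F . F F F F → 8 faults.
Under OPT: F F F . F . F . F F → 7 faults.
A − B = 8 − 7 = 1.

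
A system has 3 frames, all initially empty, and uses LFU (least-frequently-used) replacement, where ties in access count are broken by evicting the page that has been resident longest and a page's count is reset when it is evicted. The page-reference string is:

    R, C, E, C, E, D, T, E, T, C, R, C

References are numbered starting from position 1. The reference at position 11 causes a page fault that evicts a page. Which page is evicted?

pos 1: R: fault, frames {R}
pos 2: C: fault, frames {R,C}
pos 3: E: fault, frames {R,C,E}
pos 4: C: hit
pos 5: E: hit
pos 6: D: fault, evict R, frames {C,E,D}
pos 7: T: fault, evict D, frames {C,E,T}
pos 8: E: hit
pos 9: T: hit
pos 10: C: hit
pos 11: R: fault, evict T, frames {C,E,R}
At position 11, page T is evicted.

T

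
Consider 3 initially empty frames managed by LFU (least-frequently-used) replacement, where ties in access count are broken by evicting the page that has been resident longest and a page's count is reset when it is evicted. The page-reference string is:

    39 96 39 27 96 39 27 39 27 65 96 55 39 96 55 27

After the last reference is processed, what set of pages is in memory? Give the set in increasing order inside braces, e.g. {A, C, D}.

39: fault, frames (39)
96: fault, frames (39 96)
39: hit
27: fault, frames (39 96 27)
96: hit
39: hit
27: hit
39: hit
27: hit
65: fault, evict 96, frames (39 27 65)
96: fault, evict 65, frames (39 27 96)
55: fault, evict 96, frames (39 27 55)
39: hit
96: fault, evict 55, frames (39 27 96)
55: fault, evict 96, frames (39 27 55)
27: hit

{27, 39, 55}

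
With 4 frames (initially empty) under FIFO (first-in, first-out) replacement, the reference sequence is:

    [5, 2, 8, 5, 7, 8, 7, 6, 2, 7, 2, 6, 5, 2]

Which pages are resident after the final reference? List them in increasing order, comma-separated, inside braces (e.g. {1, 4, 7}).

5 -> miss, frames {5}
2 -> miss, frames {5,2}
8 -> miss, frames {5,2,8}
5 -> hit
7 -> miss, frames {5,2,8,7}
8 -> hit
7 -> hit
6 -> miss, evict 5, frames {2,8,7,6}
2 -> hit
7 -> hit
2 -> hit
6 -> hit
5 -> miss, evict 2, frames {8,7,6,5}
2 -> miss, evict 8, frames {7,6,5,2}

{2, 5, 6, 7}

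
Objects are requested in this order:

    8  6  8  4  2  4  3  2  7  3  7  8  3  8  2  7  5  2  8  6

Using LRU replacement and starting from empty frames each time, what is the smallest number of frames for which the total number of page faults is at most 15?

3

f=1: 20 faults
f=2: 16 faults
f=3: 12 faults
f=4: 9 faults
f=5: 8 faults
f=6: 8 faults
f=7: 7 faults
Smallest f with faults ≤ 15 is 3.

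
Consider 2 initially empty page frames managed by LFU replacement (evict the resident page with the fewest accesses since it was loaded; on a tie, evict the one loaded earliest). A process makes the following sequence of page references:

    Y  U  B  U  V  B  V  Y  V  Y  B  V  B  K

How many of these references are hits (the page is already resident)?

1

Y -> miss, frames {Y}
U -> miss, frames {Y,U}
B -> miss, evict Y, frames {U,B}
U -> hit
V -> miss, evict B, frames {U,V}
B -> miss, evict V, frames {U,B}
V -> miss, evict B, frames {U,V}
Y -> miss, evict V, frames {U,Y}
V -> miss, evict Y, frames {U,V}
Y -> miss, evict V, frames {U,Y}
B -> miss, evict Y, frames {U,B}
V -> miss, evict B, frames {U,V}
B -> miss, evict V, frames {U,B}
K -> miss, evict B, frames {U,K}
Hits: 1.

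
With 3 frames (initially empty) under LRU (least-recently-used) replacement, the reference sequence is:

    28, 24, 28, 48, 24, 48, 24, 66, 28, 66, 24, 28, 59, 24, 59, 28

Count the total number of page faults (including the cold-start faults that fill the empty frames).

6

28 -> fault, frames [28]
24 -> fault, frames [28, 24]
28 -> hit
48 -> fault, frames [24, 28, 48]
24 -> hit
48 -> hit
24 -> hit
66 -> fault, evict 28, frames [48, 24, 66]
28 -> fault, evict 48, frames [24, 66, 28]
66 -> hit
24 -> hit
28 -> hit
59 -> fault, evict 66, frames [24, 28, 59]
24 -> hit
59 -> hit
28 -> hit
Page faults: 6.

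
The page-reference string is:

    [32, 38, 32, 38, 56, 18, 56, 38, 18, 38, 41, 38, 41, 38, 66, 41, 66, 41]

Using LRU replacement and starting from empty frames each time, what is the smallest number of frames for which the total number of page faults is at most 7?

f=1: 18 faults
f=2: 9 faults
f=3: 6 faults
f=4: 6 faults
f=5: 6 faults
f=6: 6 faults
Smallest f with faults ≤ 7 is 3.

3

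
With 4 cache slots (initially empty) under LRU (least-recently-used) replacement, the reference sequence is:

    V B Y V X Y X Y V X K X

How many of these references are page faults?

V -> fault, frames (V)
B -> fault, frames (V B)
Y -> fault, frames (V B Y)
V -> hit
X -> fault, frames (B Y V X)
Y -> hit
X -> hit
Y -> hit
V -> hit
X -> hit
K -> fault, evict B, frames (Y V X K)
X -> hit
Page faults: 5.

5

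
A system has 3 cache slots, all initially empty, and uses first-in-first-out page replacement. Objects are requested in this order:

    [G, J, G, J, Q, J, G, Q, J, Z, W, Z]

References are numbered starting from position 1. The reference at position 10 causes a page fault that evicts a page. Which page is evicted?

pos 1: G -> fault, frames (G)
pos 2: J -> fault, frames (G J)
pos 3: G -> hit
pos 4: J -> hit
pos 5: Q -> fault, frames (G J Q)
pos 6: J -> hit
pos 7: G -> hit
pos 8: Q -> hit
pos 9: J -> hit
pos 10: Z -> fault, evict G, frames (J Q Z)
At position 10, page G is evicted.

G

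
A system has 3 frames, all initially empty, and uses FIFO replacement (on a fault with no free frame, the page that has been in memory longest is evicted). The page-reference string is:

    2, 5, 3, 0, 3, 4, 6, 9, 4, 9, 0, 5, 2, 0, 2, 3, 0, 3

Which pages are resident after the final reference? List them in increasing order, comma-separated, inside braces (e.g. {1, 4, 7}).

2 → fault, frames {2}
5 → fault, frames {2,5}
3 → fault, frames {2,5,3}
0 → fault, evict 2, frames {5,3,0}
3 → hit
4 → fault, evict 5, frames {3,0,4}
6 → fault, evict 3, frames {0,4,6}
9 → fault, evict 0, frames {4,6,9}
4 → hit
9 → hit
0 → fault, evict 4, frames {6,9,0}
5 → fault, evict 6, frames {9,0,5}
2 → fault, evict 9, frames {0,5,2}
0 → hit
2 → hit
3 → fault, evict 0, frames {5,2,3}
0 → fault, evict 5, frames {2,3,0}
3 → hit

{0, 2, 3}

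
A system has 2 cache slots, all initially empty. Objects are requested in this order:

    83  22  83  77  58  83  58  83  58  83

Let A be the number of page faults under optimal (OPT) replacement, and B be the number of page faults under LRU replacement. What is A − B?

Under OPT: F F . F F . . . . . → 4 faults.
Under LRU: F F . F F F . . . . → 5 faults.
A − B = 4 − 5 = -1.

-1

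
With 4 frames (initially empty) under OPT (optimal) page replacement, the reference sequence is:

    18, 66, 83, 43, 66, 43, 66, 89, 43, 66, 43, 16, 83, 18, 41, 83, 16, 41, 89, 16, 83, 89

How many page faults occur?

8

18 → fault, frames (18)
66 → fault, frames (18 66)
83 → fault, frames (18 66 83)
43 → fault, frames (18 66 83 43)
66 → hit
43 → hit
66 → hit
89 → fault, evict 18, frames (66 83 43 89)
43 → hit
66 → hit
43 → hit
16 → fault, evict 43, frames (66 83 89 16)
83 → hit
18 → fault, evict 66, frames (83 89 16 18)
41 → fault, evict 18, frames (83 89 16 41)
83 → hit
16 → hit
41 → hit
89 → hit
16 → hit
83 → hit
89 → hit
Page faults: 8.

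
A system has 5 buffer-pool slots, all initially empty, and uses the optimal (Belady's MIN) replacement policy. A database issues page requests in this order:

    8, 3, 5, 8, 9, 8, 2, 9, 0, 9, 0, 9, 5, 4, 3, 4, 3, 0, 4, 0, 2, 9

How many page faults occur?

7

8 → fault, frames (8)
3 → fault, frames (8 3)
5 → fault, frames (8 3 5)
8 → hit
9 → fault, frames (8 3 5 9)
8 → hit
2 → fault, frames (8 3 5 9 2)
9 → hit
0 → fault, evict 8, frames (3 5 9 2 0)
9 → hit
0 → hit
9 → hit
5 → hit
4 → fault, evict 5, frames (3 9 2 0 4)
3 → hit
4 → hit
3 → hit
0 → hit
4 → hit
0 → hit
2 → hit
9 → hit
Page faults: 7.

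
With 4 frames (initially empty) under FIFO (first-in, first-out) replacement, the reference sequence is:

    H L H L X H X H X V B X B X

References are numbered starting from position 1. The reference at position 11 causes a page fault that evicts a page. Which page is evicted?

pos 1: H → miss, frames (H)
pos 2: L → miss, frames (H L)
pos 3: H → hit
pos 4: L → hit
pos 5: X → miss, frames (H L X)
pos 6: H → hit
pos 7: X → hit
pos 8: H → hit
pos 9: X → hit
pos 10: V → miss, frames (H L X V)
pos 11: B → miss, evict H, frames (L X V B)
At position 11, page H is evicted.

H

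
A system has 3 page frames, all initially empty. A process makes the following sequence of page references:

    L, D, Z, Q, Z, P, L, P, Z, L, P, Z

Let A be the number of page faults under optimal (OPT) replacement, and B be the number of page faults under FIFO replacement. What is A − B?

Under OPT: F F F F . F . . . . . . → 5 faults.
Under FIFO: F F F F . F F . F . . . → 7 faults.
A − B = 5 − 7 = -2.

-2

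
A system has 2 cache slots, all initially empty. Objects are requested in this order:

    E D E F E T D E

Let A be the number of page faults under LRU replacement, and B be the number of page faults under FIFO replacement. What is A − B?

-1

Under LRU: F F . F . F F F → 6 faults.
Under FIFO: F F . F F F F F → 7 faults.
A − B = 6 − 7 = -1.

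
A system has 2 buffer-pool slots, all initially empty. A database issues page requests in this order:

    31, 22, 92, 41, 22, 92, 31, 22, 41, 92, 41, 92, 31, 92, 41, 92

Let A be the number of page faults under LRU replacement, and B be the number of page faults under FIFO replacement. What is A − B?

Under LRU: F F F F F F F F F F . . F . F . → 12 faults.
Under FIFO: F F F F F F F F F F . . F . F F → 13 faults.
A − B = 12 − 13 = -1.

-1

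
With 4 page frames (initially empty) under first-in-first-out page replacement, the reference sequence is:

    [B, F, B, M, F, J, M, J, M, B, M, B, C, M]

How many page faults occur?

B -> miss, frames [B]
F -> miss, frames [B, F]
B -> hit
M -> miss, frames [B, F, M]
F -> hit
J -> miss, frames [B, F, M, J]
M -> hit
J -> hit
M -> hit
B -> hit
M -> hit
B -> hit
C -> miss, evict B, frames [F, M, J, C]
M -> hit
Page faults: 5.

5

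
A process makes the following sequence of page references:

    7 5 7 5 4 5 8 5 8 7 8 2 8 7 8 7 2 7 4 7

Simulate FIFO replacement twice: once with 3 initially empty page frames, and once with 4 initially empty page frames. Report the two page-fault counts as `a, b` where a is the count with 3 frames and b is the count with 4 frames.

3 frames: F F . . F . F . . F . F . . . . . . F . → 7 faults.
4 frames: F F . . F . F . . . . F . F . . . . . . → 6 faults.
6 < 7: adding a frame reduced faults, as is typical.

7, 6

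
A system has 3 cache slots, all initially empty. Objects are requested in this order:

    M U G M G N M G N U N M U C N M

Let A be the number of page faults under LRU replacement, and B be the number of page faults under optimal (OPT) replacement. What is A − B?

Under LRU: F F F . . F . . . F . F . F F F → 9 faults.
Under OPT: F F F . . F . . . F . . . F . . → 6 faults.
A − B = 9 − 6 = 3.

3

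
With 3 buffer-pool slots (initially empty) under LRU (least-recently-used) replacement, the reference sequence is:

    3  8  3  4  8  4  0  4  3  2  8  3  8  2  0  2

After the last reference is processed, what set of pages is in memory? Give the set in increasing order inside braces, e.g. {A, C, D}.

3 → fault, frames {3}
8 → fault, frames {3,8}
3 → hit
4 → fault, frames {8,3,4}
8 → hit
4 → hit
0 → fault, evict 3, frames {8,4,0}
4 → hit
3 → fault, evict 8, frames {0,4,3}
2 → fault, evict 0, frames {4,3,2}
8 → fault, evict 4, frames {3,2,8}
3 → hit
8 → hit
2 → hit
0 → fault, evict 3, frames {8,2,0}
2 → hit

{0, 2, 8}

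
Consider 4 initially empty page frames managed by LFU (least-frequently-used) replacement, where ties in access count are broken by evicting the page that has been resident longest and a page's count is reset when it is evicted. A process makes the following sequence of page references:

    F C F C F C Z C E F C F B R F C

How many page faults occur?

F: miss, frames (F)
C: miss, frames (F C)
F: hit
C: hit
F: hit
C: hit
Z: miss, frames (F C Z)
C: hit
E: miss, frames (F C Z E)
F: hit
C: hit
F: hit
B: miss, evict Z, frames (F C E B)
R: miss, evict E, frames (F C B R)
F: hit
C: hit
Page faults: 6.

6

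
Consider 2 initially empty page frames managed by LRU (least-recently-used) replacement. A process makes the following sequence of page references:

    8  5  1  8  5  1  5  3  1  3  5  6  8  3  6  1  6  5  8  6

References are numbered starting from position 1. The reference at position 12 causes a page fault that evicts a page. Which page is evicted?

pos 1: 8: miss, frames [8]
pos 2: 5: miss, frames [8, 5]
pos 3: 1: miss, evict 8, frames [5, 1]
pos 4: 8: miss, evict 5, frames [1, 8]
pos 5: 5: miss, evict 1, frames [8, 5]
pos 6: 1: miss, evict 8, frames [5, 1]
pos 7: 5: hit
pos 8: 3: miss, evict 1, frames [5, 3]
pos 9: 1: miss, evict 5, frames [3, 1]
pos 10: 3: hit
pos 11: 5: miss, evict 1, frames [3, 5]
pos 12: 6: miss, evict 3, frames [5, 6]
At position 12, page 3 is evicted.

3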